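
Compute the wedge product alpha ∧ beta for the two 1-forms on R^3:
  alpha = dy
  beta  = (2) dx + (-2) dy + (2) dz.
alpha ∧ beta = (-2) dx ∧ dy + (2) dy ∧ dz

Distribute the wedge, using dx_i ∧ dx_j = -dx_j ∧ dx_i and dx_i ∧ dx_i = 0. For each pair (i, j) with i < j, the coefficient of dx_i ∧ dx_j in alpha ∧ beta is (alpha_i * beta_j - alpha_j * beta_i). Collecting: alpha ∧ beta = (-2) dx ∧ dy + (2) dy ∧ dz.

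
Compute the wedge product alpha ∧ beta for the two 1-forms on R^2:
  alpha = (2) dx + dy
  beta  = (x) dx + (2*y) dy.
alpha ∧ beta = (-x + 4*y) dx ∧ dy

Distribute the wedge, using dx_i ∧ dx_j = -dx_j ∧ dx_i and dx_i ∧ dx_i = 0. For each pair (i, j) with i < j, the coefficient of dx_i ∧ dx_j in alpha ∧ beta is (alpha_i * beta_j - alpha_j * beta_i). Collecting: alpha ∧ beta = (-x + 4*y) dx ∧ dy.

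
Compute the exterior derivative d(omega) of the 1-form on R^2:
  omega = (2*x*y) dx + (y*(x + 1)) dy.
d(omega) = (-2*x + y) dx ∧ dy

For a 1-form omega = sum_i f_i dx_i, the exterior derivative is
  d(omega) = sum_{i < j} (∂f_j/∂x_i - ∂f_i/∂x_j) dx_i ∧ dx_j.
  coefficient of dx ∧ dy: ∂f_2/∂x - ∂f_1/∂y = ∂(y*(x + 1))/∂x - ∂(2*x*y)/∂y = -2*x + y
Assembling: d(omega) = (-2*x + y) dx ∧ dy.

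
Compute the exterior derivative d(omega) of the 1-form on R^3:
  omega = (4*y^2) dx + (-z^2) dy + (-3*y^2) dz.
d(omega) = (-8*y) dx ∧ dy + (-6*y + 2*z) dy ∧ dz

For a 1-form omega = sum_i f_i dx_i, the exterior derivative is
  d(omega) = sum_{i < j} (∂f_j/∂x_i - ∂f_i/∂x_j) dx_i ∧ dx_j.
  coefficient of dx ∧ dy: ∂f_2/∂x - ∂f_1/∂y = ∂(-z^2)/∂x - ∂(4*y^2)/∂y = -8*y
  coefficient of dy ∧ dz: ∂f_3/∂y - ∂f_2/∂z = ∂(-3*y^2)/∂y - ∂(-z^2)/∂z = -6*y + 2*z
Assembling: d(omega) = (-8*y) dx ∧ dy + (-6*y + 2*z) dy ∧ dz.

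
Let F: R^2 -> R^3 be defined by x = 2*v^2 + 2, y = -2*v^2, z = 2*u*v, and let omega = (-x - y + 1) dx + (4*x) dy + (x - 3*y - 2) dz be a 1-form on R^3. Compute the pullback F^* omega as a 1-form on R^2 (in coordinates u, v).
F^* omega = (16*v^3) du + (4*v*(4*u*v - 8*v^2 - 9)) dv

Using F^*(f dg) = (f ∘ F) d(g ∘ F), substitute each coordinate x_i by F_i(u, v) in f_i, and replace dx_i by d F_i = (∂F_i/∂u) du + (∂F_i/∂v) dv.
  For the x component: f_1(F) = -1; d F_1 = (0) du + (4*v) dv
  For the y component: f_2(F) = 8*v^2 + 8; d F_2 = (0) du + (-4*v) dv
  For the z component: f_3(F) = 8*v^2; d F_3 = (2*v) du + (2*u) dv
Combining and collecting du, dv coefficients:
  coeff of du: 16*v^3
  coeff of dv: 4*v*(4*u*v - 8*v^2 - 9)
F^* omega = (16*v^3) du + (4*v*(4*u*v - 8*v^2 - 9)) dv.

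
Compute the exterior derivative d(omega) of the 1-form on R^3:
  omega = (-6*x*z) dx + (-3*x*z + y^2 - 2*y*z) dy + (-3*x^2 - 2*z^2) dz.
d(omega) = (-3*z) dx ∧ dy + (3*x + 2*y) dy ∧ dz

For a 1-form omega = sum_i f_i dx_i, the exterior derivative is
  d(omega) = sum_{i < j} (∂f_j/∂x_i - ∂f_i/∂x_j) dx_i ∧ dx_j.
  coefficient of dx ∧ dy: ∂f_2/∂x - ∂f_1/∂y = ∂(-3*x*z + y^2 - 2*y*z)/∂x - ∂(-6*x*z)/∂y = -3*z
  coefficient of dy ∧ dz: ∂f_3/∂y - ∂f_2/∂z = ∂(-3*x^2 - 2*z^2)/∂y - ∂(-3*x*z + y^2 - 2*y*z)/∂z = 3*x + 2*y
Assembling: d(omega) = (-3*z) dx ∧ dy + (3*x + 2*y) dy ∧ dz.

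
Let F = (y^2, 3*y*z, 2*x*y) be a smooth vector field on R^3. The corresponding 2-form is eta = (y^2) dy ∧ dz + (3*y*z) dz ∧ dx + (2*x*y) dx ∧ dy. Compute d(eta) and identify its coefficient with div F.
d(eta) = (3*z) dx ∧ dy ∧ dz; div F = 3*z

For a 2-form in R^3 of the form above, applying d gives a 3-form with coefficient ∂P/∂x + ∂Q/∂y + ∂R/∂z:
  ∂P/∂x = 0
  ∂Q/∂y = 3*z
  ∂R/∂z = 0
Sum = 3*z, which is exactly div F.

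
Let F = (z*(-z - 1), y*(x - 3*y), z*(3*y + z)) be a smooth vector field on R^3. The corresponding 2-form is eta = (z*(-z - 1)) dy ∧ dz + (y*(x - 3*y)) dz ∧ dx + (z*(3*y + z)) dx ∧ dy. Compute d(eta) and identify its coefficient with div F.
d(eta) = (x - 3*y + 2*z) dx ∧ dy ∧ dz; div F = x - 3*y + 2*z

For a 2-form in R^3 of the form above, applying d gives a 3-form with coefficient ∂P/∂x + ∂Q/∂y + ∂R/∂z:
  ∂P/∂x = 0
  ∂Q/∂y = x - 6*y
  ∂R/∂z = 3*y + 2*z
Sum = x - 3*y + 2*z, which is exactly div F.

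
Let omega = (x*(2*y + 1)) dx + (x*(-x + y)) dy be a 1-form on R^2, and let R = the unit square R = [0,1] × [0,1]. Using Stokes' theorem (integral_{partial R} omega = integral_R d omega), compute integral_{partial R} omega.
integral_(partial R) omega = -3/2

Stokes: integral_partial_R omega = integral_R d omega with d omega = (∂Q/∂x - ∂P/∂y) dx ∧ dy.
  ∂Q/∂x = -2*x + y
  ∂P/∂y = 2*x
  integrand = ∂Q/∂x - ∂P/∂y = -4*x + y.
Integrating over R: integral_0^1 integral_0^1 (-4*x + y) dx dy = -3/2.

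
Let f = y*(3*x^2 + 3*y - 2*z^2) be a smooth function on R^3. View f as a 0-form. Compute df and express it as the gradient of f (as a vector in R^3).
df = (6*x*y) dx + (3*x^2 + 6*y - 2*z^2) dy + (-4*y*z) dz; grad f = (6*x*y, 3*x^2 + 6*y - 2*z^2, -4*y*z)

For a 0-form f, d f = (∂f/∂x) dx + (∂f/∂y) dy + (∂f/∂z) dz. The components of the vector representation are exactly the entries of grad f in Cartesian coordinates:
  ∂f/∂x = 6*x*y
  ∂f/∂y = 3*x^2 + 6*y - 2*z^2
  ∂f/∂z = -4*y*z.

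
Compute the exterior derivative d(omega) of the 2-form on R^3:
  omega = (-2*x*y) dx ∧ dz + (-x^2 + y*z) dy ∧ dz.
d(omega) = 0

For a 2-form omega = sum_{i<j} g_{ij} dx_i ∧ dx_j, the exterior derivative is
  d(omega) = sum_{i<j} d(g_{ij}) ∧ dx_i ∧ dx_j = sum_{i<j, k} (∂g_{ij}/∂x_k) dx_k ∧ dx_i ∧ dx_j.
Expand each term, using dx_k ∧ dx_i ∧ dx_j = sgn(permutation) dx_{(a)} ∧ dx_{(b)} ∧ dx_{(c)} with (a < b < c) sorted:
  d(-2*x*y) includes (∂/∂y)(-2*x*y) dy = (-2*x) dy, which multiplied by dx ∧ dz gives (2*x) dx ∧ dy ∧ dz
  d(-x^2 + y*z) includes (∂/∂x)(-x^2 + y*z) dx = (-2*x) dx, which multiplied by dy ∧ dz gives (-2*x) dx ∧ dy ∧ dz
Collecting like 3-forms: d(omega) = 0.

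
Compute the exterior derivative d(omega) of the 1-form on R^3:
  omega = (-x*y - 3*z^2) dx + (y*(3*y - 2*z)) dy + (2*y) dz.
d(omega) = (x) dx ∧ dy + (6*z) dx ∧ dz + (2*y + 2) dy ∧ dz

For a 1-form omega = sum_i f_i dx_i, the exterior derivative is
  d(omega) = sum_{i < j} (∂f_j/∂x_i - ∂f_i/∂x_j) dx_i ∧ dx_j.
  coefficient of dx ∧ dy: ∂f_2/∂x - ∂f_1/∂y = ∂(y*(3*y - 2*z))/∂x - ∂(-x*y - 3*z^2)/∂y = x
  coefficient of dx ∧ dz: ∂f_3/∂x - ∂f_1/∂z = ∂(2*y)/∂x - ∂(-x*y - 3*z^2)/∂z = 6*z
  coefficient of dy ∧ dz: ∂f_3/∂y - ∂f_2/∂z = ∂(2*y)/∂y - ∂(y*(3*y - 2*z))/∂z = 2*y + 2
Assembling: d(omega) = (x) dx ∧ dy + (6*z) dx ∧ dz + (2*y + 2) dy ∧ dz.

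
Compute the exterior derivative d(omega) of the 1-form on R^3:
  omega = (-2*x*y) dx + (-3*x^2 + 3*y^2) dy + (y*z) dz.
d(omega) = (-4*x) dx ∧ dy + (z) dy ∧ dz

For a 1-form omega = sum_i f_i dx_i, the exterior derivative is
  d(omega) = sum_{i < j} (∂f_j/∂x_i - ∂f_i/∂x_j) dx_i ∧ dx_j.
  coefficient of dx ∧ dy: ∂f_2/∂x - ∂f_1/∂y = ∂(-3*x^2 + 3*y^2)/∂x - ∂(-2*x*y)/∂y = -4*x
  coefficient of dy ∧ dz: ∂f_3/∂y - ∂f_2/∂z = ∂(y*z)/∂y - ∂(-3*x^2 + 3*y^2)/∂z = z
Assembling: d(omega) = (-4*x) dx ∧ dy + (z) dy ∧ dz.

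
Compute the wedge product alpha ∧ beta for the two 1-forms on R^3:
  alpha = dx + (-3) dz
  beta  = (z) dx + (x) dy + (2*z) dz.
alpha ∧ beta = (x) dx ∧ dy + (5*z) dx ∧ dz + (3*x) dy ∧ dz

Distribute the wedge, using dx_i ∧ dx_j = -dx_j ∧ dx_i and dx_i ∧ dx_i = 0. For each pair (i, j) with i < j, the coefficient of dx_i ∧ dx_j in alpha ∧ beta is (alpha_i * beta_j - alpha_j * beta_i). Collecting: alpha ∧ beta = (x) dx ∧ dy + (5*z) dx ∧ dz + (3*x) dy ∧ dz.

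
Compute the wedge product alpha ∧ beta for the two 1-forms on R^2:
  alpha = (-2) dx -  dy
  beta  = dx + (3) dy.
alpha ∧ beta = (-5) dx ∧ dy

Distribute the wedge, using dx_i ∧ dx_j = -dx_j ∧ dx_i and dx_i ∧ dx_i = 0. For each pair (i, j) with i < j, the coefficient of dx_i ∧ dx_j in alpha ∧ beta is (alpha_i * beta_j - alpha_j * beta_i). Collecting: alpha ∧ beta = (-5) dx ∧ dy.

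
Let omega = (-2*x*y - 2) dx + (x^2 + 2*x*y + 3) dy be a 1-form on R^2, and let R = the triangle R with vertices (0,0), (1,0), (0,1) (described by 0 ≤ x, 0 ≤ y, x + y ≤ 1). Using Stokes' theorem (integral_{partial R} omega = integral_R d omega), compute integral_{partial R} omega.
integral_(partial R) omega = 1

Stokes: integral_partial_R omega = integral_R d omega with d omega = (∂Q/∂x - ∂P/∂y) dx ∧ dy.
  ∂Q/∂x = 2*x + 2*y
  ∂P/∂y = -2*x
  integrand = ∂Q/∂x - ∂P/∂y = 4*x + 2*y.
Integrating over R: integral_0^1 integral_0^{1-x} (4*x + 2*y) dy dx = 1.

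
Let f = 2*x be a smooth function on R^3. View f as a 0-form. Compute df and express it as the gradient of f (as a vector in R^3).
df = (2) dx + (0) dy + (0) dz; grad f = (2, 0, 0)

For a 0-form f, d f = (∂f/∂x) dx + (∂f/∂y) dy + (∂f/∂z) dz. The components of the vector representation are exactly the entries of grad f in Cartesian coordinates:
  ∂f/∂x = 2
  ∂f/∂y = 0
  ∂f/∂z = 0.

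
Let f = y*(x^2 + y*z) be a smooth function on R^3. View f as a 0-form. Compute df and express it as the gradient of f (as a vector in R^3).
df = (2*x*y) dx + (x^2 + 2*y*z) dy + (y^2) dz; grad f = (2*x*y, x^2 + 2*y*z, y^2)

For a 0-form f, d f = (∂f/∂x) dx + (∂f/∂y) dy + (∂f/∂z) dz. The components of the vector representation are exactly the entries of grad f in Cartesian coordinates:
  ∂f/∂x = 2*x*y
  ∂f/∂y = x^2 + 2*y*z
  ∂f/∂z = y^2.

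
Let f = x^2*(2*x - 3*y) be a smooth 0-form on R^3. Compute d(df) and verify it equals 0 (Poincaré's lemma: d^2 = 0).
d(df) = 0

Step 1: df = sum_i (∂f/∂x_i) dx_i = (6*x*(x - y)) dx + (-3*x^2) dy + (0) dz.
Step 2: Apply d again. Using the 1-form formula, the coefficient of dx ∧ dy in d(df) is ∂^2 f/∂x ∂y - ∂^2 f/∂y ∂x = (-6*x) - (-6*x) = 0 (equality of mixed partials for smooth f).
Similarly for dx ∧ dz and dy ∧ dz — all coefficients vanish. So d(df) = 0.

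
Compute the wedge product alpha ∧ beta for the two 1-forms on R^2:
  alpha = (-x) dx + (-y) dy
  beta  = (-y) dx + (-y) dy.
alpha ∧ beta = (y*(x - y)) dx ∧ dy

Distribute the wedge, using dx_i ∧ dx_j = -dx_j ∧ dx_i and dx_i ∧ dx_i = 0. For each pair (i, j) with i < j, the coefficient of dx_i ∧ dx_j in alpha ∧ beta is (alpha_i * beta_j - alpha_j * beta_i). Collecting: alpha ∧ beta = (y*(x - y)) dx ∧ dy.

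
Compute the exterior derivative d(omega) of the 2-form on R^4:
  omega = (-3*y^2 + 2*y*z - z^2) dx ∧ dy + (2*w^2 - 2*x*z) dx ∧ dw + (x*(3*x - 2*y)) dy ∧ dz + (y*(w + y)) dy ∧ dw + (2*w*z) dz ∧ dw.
d(omega) = (6*x - 2*z) dx ∧ dy ∧ dz + (2*x) dx ∧ dz ∧ dw

For a 2-form omega = sum_{i<j} g_{ij} dx_i ∧ dx_j, the exterior derivative is
  d(omega) = sum_{i<j} d(g_{ij}) ∧ dx_i ∧ dx_j = sum_{i<j, k} (∂g_{ij}/∂x_k) dx_k ∧ dx_i ∧ dx_j.
Expand each term, using dx_k ∧ dx_i ∧ dx_j = sgn(permutation) dx_{(a)} ∧ dx_{(b)} ∧ dx_{(c)} with (a < b < c) sorted:
  d(-3*y^2 + 2*y*z - z^2) includes (∂/∂z)(-3*y^2 + 2*y*z - z^2) dz = (2*y - 2*z) dz, which multiplied by dx ∧ dy gives (2*y - 2*z) dx ∧ dy ∧ dz
  d(2*w^2 - 2*x*z) includes (∂/∂z)(2*w^2 - 2*x*z) dz = (-2*x) dz, which multiplied by dx ∧ dw gives (2*x) dx ∧ dz ∧ dw
  d(x*(3*x - 2*y)) includes (∂/∂x)(x*(3*x - 2*y)) dx = (6*x - 2*y) dx, which multiplied by dy ∧ dz gives (6*x - 2*y) dx ∧ dy ∧ dz
Collecting like 3-forms: d(omega) = (6*x - 2*z) dx ∧ dy ∧ dz + (2*x) dx ∧ dz ∧ dw.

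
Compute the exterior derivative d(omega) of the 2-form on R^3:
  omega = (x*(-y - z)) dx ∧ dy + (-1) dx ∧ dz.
d(omega) = (-x) dx ∧ dy ∧ dz

For a 2-form omega = sum_{i<j} g_{ij} dx_i ∧ dx_j, the exterior derivative is
  d(omega) = sum_{i<j} d(g_{ij}) ∧ dx_i ∧ dx_j = sum_{i<j, k} (∂g_{ij}/∂x_k) dx_k ∧ dx_i ∧ dx_j.
Expand each term, using dx_k ∧ dx_i ∧ dx_j = sgn(permutation) dx_{(a)} ∧ dx_{(b)} ∧ dx_{(c)} with (a < b < c) sorted:
  d(x*(-y - z)) includes (∂/∂z)(x*(-y - z)) dz = (-x) dz, which multiplied by dx ∧ dy gives (-x) dx ∧ dy ∧ dz
Collecting like 3-forms: d(omega) = (-x) dx ∧ dy ∧ dz.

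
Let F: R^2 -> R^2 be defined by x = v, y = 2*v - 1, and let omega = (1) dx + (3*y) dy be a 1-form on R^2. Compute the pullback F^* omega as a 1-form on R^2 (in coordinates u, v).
F^* omega = (12*v - 5) dv

Using F^*(f dg) = (f ∘ F) d(g ∘ F), substitute each coordinate x_i by F_i(u, v) in f_i, and replace dx_i by d F_i = (∂F_i/∂u) du + (∂F_i/∂v) dv.
  For the x component: f_1(F) = 1; d F_1 = (0) du + (1) dv
  For the y component: f_2(F) = 6*v - 3; d F_2 = (0) du + (2) dv
Combining and collecting du, dv coefficients:
  coeff of du: 0
  coeff of dv: 12*v - 5
F^* omega = (12*v - 5) dv.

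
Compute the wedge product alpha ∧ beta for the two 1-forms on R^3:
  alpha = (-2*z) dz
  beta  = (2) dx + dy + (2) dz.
alpha ∧ beta = (4*z) dx ∧ dz + (2*z) dy ∧ dz

Distribute the wedge, using dx_i ∧ dx_j = -dx_j ∧ dx_i and dx_i ∧ dx_i = 0. For each pair (i, j) with i < j, the coefficient of dx_i ∧ dx_j in alpha ∧ beta is (alpha_i * beta_j - alpha_j * beta_i). Collecting: alpha ∧ beta = (4*z) dx ∧ dz + (2*z) dy ∧ dz.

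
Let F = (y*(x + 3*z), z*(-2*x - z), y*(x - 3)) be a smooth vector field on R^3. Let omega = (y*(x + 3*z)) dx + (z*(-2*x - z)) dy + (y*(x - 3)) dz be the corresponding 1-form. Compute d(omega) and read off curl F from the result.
d(omega) = (3*x + 2*z - 3) dy ∧ dz + (2*y) dz ∧ dx + (-x - 5*z) dx ∧ dy; curl F = (3*x + 2*z - 3, 2*y, -x - 5*z)

d omega = sum_{i<j} (∂f_j/∂x_i - ∂f_i/∂x_j) dx_i ∧ dx_j. Under the identification (dy ∧ dz, dz ∧ dx, dx ∧ dy) ↔ (e_x, e_y, e_z), the coefficients are exactly the components of curl F. Compute:
  ∂R/∂y - ∂Q/∂z = (x - 3) - (-2*x - 2*z) = 3*x + 2*z - 3
  ∂P/∂z - ∂R/∂x = (3*y) - (y) = 2*y
  ∂Q/∂x - ∂P/∂y = (-2*z) - (x + 3*z) = -x - 5*z.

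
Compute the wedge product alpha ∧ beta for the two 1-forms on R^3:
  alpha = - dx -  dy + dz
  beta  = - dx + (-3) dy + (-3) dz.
alpha ∧ beta = (2) dx ∧ dy + (4) dx ∧ dz + (6) dy ∧ dz

Distribute the wedge, using dx_i ∧ dx_j = -dx_j ∧ dx_i and dx_i ∧ dx_i = 0. For each pair (i, j) with i < j, the coefficient of dx_i ∧ dx_j in alpha ∧ beta is (alpha_i * beta_j - alpha_j * beta_i). Collecting: alpha ∧ beta = (2) dx ∧ dy + (4) dx ∧ dz + (6) dy ∧ dz.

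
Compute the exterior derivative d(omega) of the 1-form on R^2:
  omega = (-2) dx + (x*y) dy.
d(omega) = (y) dx ∧ dy

For a 1-form omega = sum_i f_i dx_i, the exterior derivative is
  d(omega) = sum_{i < j} (∂f_j/∂x_i - ∂f_i/∂x_j) dx_i ∧ dx_j.
  coefficient of dx ∧ dy: ∂f_2/∂x - ∂f_1/∂y = ∂(x*y)/∂x - ∂(-2)/∂y = y
Assembling: d(omega) = (y) dx ∧ dy.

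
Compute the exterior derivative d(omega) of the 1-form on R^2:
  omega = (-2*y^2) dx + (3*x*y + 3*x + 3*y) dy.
d(omega) = (7*y + 3) dx ∧ dy

For a 1-form omega = sum_i f_i dx_i, the exterior derivative is
  d(omega) = sum_{i < j} (∂f_j/∂x_i - ∂f_i/∂x_j) dx_i ∧ dx_j.
  coefficient of dx ∧ dy: ∂f_2/∂x - ∂f_1/∂y = ∂(3*x*y + 3*x + 3*y)/∂x - ∂(-2*y^2)/∂y = 7*y + 3
Assembling: d(omega) = (7*y + 3) dx ∧ dy.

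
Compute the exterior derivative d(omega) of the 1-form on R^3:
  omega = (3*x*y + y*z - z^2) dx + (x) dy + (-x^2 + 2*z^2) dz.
d(omega) = (-3*x - z + 1) dx ∧ dy + (-2*x - y + 2*z) dx ∧ dz

For a 1-form omega = sum_i f_i dx_i, the exterior derivative is
  d(omega) = sum_{i < j} (∂f_j/∂x_i - ∂f_i/∂x_j) dx_i ∧ dx_j.
  coefficient of dx ∧ dy: ∂f_2/∂x - ∂f_1/∂y = ∂(x)/∂x - ∂(3*x*y + y*z - z^2)/∂y = -3*x - z + 1
  coefficient of dx ∧ dz: ∂f_3/∂x - ∂f_1/∂z = ∂(-x^2 + 2*z^2)/∂x - ∂(3*x*y + y*z - z^2)/∂z = -2*x - y + 2*z
Assembling: d(omega) = (-3*x - z + 1) dx ∧ dy + (-2*x - y + 2*z) dx ∧ dz.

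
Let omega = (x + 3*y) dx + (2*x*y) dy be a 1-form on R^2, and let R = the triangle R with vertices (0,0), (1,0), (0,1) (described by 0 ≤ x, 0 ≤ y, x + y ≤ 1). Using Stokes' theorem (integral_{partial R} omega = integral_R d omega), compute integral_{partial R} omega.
integral_(partial R) omega = -7/6

Stokes: integral_partial_R omega = integral_R d omega with d omega = (∂Q/∂x - ∂P/∂y) dx ∧ dy.
  ∂Q/∂x = 2*y
  ∂P/∂y = 3
  integrand = ∂Q/∂x - ∂P/∂y = 2*y - 3.
Integrating over R: integral_0^1 integral_0^{1-x} (2*y - 3) dy dx = -7/6.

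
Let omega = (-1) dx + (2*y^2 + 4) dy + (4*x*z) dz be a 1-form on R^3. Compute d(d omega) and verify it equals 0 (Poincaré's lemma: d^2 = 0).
d(d omega) = 0

Step 1: d omega = sum_{i<j} (∂f_j/∂x_i - ∂f_i/∂x_j) dx_i ∧ dx_j:
  coeff of dx ∧ dy: 0
  coeff of dx ∧ dz: 4*z
  coeff of dy ∧ dz: 0
Step 2: Apply d again to each 2-form coefficient. The only possible 3-form in R^3 is dx ∧ dy ∧ dz, with coefficient
  ∂(coeff of dy∧dz)/∂x - ∂(coeff of dx∧dz)/∂y + ∂(coeff of dx∧dy)/∂z
  = ∂/∂x (0) - ∂/∂y (4*z) + ∂/∂z (0).
Each of these terms simplifies to sums of mixed partials that cancel in pairs. The result is 0 (by equality of mixed partials for smooth functions — Schwarz / Clairaut).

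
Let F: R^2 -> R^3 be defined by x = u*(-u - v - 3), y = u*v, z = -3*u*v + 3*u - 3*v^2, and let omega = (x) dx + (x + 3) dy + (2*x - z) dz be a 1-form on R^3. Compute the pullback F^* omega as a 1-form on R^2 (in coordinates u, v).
F^* omega = (2*u^3 + 8*u^2*v + 3*u^2 - 3*u*v^2 + 33*u*v - 18*u - 9*v^3 + 9*v^2 + 3*v) du + (6*u^3 + 9*u^2*v + 27*u^2 - 15*u*v^2 + 54*u*v + 3*u - 18*v^3) dv

Using F^*(f dg) = (f ∘ F) d(g ∘ F), substitute each coordinate x_i by F_i(u, v) in f_i, and replace dx_i by d F_i = (∂F_i/∂u) du + (∂F_i/∂v) dv.
  For the x component: f_1(F) = u*(-u - v - 3); d F_1 = (-2*u - v - 3) du + (-u) dv
  For the y component: f_2(F) = -u^2 - u*v - 3*u + 3; d F_2 = (v) du + (u) dv
  For the z component: f_3(F) = -2*u^2 + u*v - 9*u + 3*v^2; d F_3 = (3 - 3*v) du + (-3*u - 6*v) dv
Combining and collecting du, dv coefficients:
  coeff of du: 2*u^3 + 8*u^2*v + 3*u^2 - 3*u*v^2 + 33*u*v - 18*u - 9*v^3 + 9*v^2 + 3*v
  coeff of dv: 6*u^3 + 9*u^2*v + 27*u^2 - 15*u*v^2 + 54*u*v + 3*u - 18*v^3
F^* omega = (2*u^3 + 8*u^2*v + 3*u^2 - 3*u*v^2 + 33*u*v - 18*u - 9*v^3 + 9*v^2 + 3*v) du + (6*u^3 + 9*u^2*v + 27*u^2 - 15*u*v^2 + 54*u*v + 3*u - 18*v^3) dv.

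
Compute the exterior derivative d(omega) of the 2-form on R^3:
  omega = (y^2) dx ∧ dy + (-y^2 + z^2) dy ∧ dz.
d(omega) = 0

For a 2-form omega = sum_{i<j} g_{ij} dx_i ∧ dx_j, the exterior derivative is
  d(omega) = sum_{i<j} d(g_{ij}) ∧ dx_i ∧ dx_j = sum_{i<j, k} (∂g_{ij}/∂x_k) dx_k ∧ dx_i ∧ dx_j.
Expand each term, using dx_k ∧ dx_i ∧ dx_j = sgn(permutation) dx_{(a)} ∧ dx_{(b)} ∧ dx_{(c)} with (a < b < c) sorted:

Collecting like 3-forms: d(omega) = 0.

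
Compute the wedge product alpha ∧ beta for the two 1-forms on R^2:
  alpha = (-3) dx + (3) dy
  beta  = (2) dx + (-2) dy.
alpha ∧ beta = 0

Distribute the wedge, using dx_i ∧ dx_j = -dx_j ∧ dx_i and dx_i ∧ dx_i = 0. For each pair (i, j) with i < j, the coefficient of dx_i ∧ dx_j in alpha ∧ beta is (alpha_i * beta_j - alpha_j * beta_i). Collecting: alpha ∧ beta = 0.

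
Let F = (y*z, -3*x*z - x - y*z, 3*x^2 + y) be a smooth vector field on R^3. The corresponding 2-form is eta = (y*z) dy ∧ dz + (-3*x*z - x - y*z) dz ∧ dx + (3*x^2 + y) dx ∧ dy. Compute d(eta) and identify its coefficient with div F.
d(eta) = (-z) dx ∧ dy ∧ dz; div F = -z

For a 2-form in R^3 of the form above, applying d gives a 3-form with coefficient ∂P/∂x + ∂Q/∂y + ∂R/∂z:
  ∂P/∂x = 0
  ∂Q/∂y = -z
  ∂R/∂z = 0
Sum = -z, which is exactly div F.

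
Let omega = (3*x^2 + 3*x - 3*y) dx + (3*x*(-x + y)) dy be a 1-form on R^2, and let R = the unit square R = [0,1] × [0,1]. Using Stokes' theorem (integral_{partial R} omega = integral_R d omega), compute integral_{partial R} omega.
integral_(partial R) omega = 3/2

Stokes: integral_partial_R omega = integral_R d omega with d omega = (∂Q/∂x - ∂P/∂y) dx ∧ dy.
  ∂Q/∂x = -6*x + 3*y
  ∂P/∂y = -3
  integrand = ∂Q/∂x - ∂P/∂y = -6*x + 3*y + 3.
Integrating over R: integral_0^1 integral_0^1 (-6*x + 3*y + 3) dx dy = 3/2.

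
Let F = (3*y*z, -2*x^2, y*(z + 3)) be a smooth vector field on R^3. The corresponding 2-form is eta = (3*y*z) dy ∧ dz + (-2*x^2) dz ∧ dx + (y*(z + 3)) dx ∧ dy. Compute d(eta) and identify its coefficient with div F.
d(eta) = (y) dx ∧ dy ∧ dz; div F = y

For a 2-form in R^3 of the form above, applying d gives a 3-form with coefficient ∂P/∂x + ∂Q/∂y + ∂R/∂z:
  ∂P/∂x = 0
  ∂Q/∂y = 0
  ∂R/∂z = y
Sum = y, which is exactly div F.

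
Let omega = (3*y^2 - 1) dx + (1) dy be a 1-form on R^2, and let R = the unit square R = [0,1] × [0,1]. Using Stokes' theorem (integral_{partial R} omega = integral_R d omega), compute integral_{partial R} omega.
integral_(partial R) omega = -3

Stokes: integral_partial_R omega = integral_R d omega with d omega = (∂Q/∂x - ∂P/∂y) dx ∧ dy.
  ∂Q/∂x = 0
  ∂P/∂y = 6*y
  integrand = ∂Q/∂x - ∂P/∂y = -6*y.
Integrating over R: integral_0^1 integral_0^1 (-6*y) dx dy = -3.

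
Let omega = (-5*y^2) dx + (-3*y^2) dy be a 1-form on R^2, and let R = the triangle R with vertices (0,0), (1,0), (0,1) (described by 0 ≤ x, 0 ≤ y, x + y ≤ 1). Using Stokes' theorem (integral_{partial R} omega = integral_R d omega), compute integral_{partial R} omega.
integral_(partial R) omega = 5/3

Stokes: integral_partial_R omega = integral_R d omega with d omega = (∂Q/∂x - ∂P/∂y) dx ∧ dy.
  ∂Q/∂x = 0
  ∂P/∂y = -10*y
  integrand = ∂Q/∂x - ∂P/∂y = 10*y.
Integrating over R: integral_0^1 integral_0^{1-x} (10*y) dy dx = 5/3.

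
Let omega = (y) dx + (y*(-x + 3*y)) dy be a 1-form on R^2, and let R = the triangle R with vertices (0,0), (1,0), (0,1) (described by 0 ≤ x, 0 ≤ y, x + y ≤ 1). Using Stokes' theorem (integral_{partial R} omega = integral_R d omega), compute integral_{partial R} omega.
integral_(partial R) omega = -2/3

Stokes: integral_partial_R omega = integral_R d omega with d omega = (∂Q/∂x - ∂P/∂y) dx ∧ dy.
  ∂Q/∂x = -y
  ∂P/∂y = 1
  integrand = ∂Q/∂x - ∂P/∂y = -y - 1.
Integrating over R: integral_0^1 integral_0^{1-x} (-y - 1) dy dx = -2/3.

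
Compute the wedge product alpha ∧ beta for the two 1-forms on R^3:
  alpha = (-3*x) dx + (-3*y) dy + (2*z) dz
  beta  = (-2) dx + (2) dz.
alpha ∧ beta = (-6*x + 4*z) dx ∧ dz + (-6*y) dx ∧ dy + (-6*y) dy ∧ dz

Distribute the wedge, using dx_i ∧ dx_j = -dx_j ∧ dx_i and dx_i ∧ dx_i = 0. For each pair (i, j) with i < j, the coefficient of dx_i ∧ dx_j in alpha ∧ beta is (alpha_i * beta_j - alpha_j * beta_i). Collecting: alpha ∧ beta = (-6*x + 4*z) dx ∧ dz + (-6*y) dx ∧ dy + (-6*y) dy ∧ dz.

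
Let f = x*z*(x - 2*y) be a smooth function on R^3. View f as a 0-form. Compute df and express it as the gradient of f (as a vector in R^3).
df = (2*z*(x - y)) dx + (-2*x*z) dy + (x*(x - 2*y)) dz; grad f = (2*z*(x - y), -2*x*z, x*(x - 2*y))

For a 0-form f, d f = (∂f/∂x) dx + (∂f/∂y) dy + (∂f/∂z) dz. The components of the vector representation are exactly the entries of grad f in Cartesian coordinates:
  ∂f/∂x = 2*z*(x - y)
  ∂f/∂y = -2*x*z
  ∂f/∂z = x*(x - 2*y).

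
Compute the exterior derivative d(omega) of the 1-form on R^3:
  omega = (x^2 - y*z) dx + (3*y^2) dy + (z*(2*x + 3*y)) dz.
d(omega) = (z) dx ∧ dy + (y + 2*z) dx ∧ dz + (3*z) dy ∧ dz

For a 1-form omega = sum_i f_i dx_i, the exterior derivative is
  d(omega) = sum_{i < j} (∂f_j/∂x_i - ∂f_i/∂x_j) dx_i ∧ dx_j.
  coefficient of dx ∧ dy: ∂f_2/∂x - ∂f_1/∂y = ∂(3*y^2)/∂x - ∂(x^2 - y*z)/∂y = z
  coefficient of dx ∧ dz: ∂f_3/∂x - ∂f_1/∂z = ∂(z*(2*x + 3*y))/∂x - ∂(x^2 - y*z)/∂z = y + 2*z
  coefficient of dy ∧ dz: ∂f_3/∂y - ∂f_2/∂z = ∂(z*(2*x + 3*y))/∂y - ∂(3*y^2)/∂z = 3*z
Assembling: d(omega) = (z) dx ∧ dy + (y + 2*z) dx ∧ dz + (3*z) dy ∧ dz.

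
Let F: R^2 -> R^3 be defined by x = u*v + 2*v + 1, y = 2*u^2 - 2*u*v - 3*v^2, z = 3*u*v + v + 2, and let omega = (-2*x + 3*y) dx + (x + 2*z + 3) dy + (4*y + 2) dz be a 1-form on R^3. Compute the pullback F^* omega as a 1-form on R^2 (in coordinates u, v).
F^* omega = (58*u^2*v - 46*u*v^2 + 16*u*v + 32*u - 45*v^3 - 12*v^2 - 12*v) du + (30*u^3 - 46*u^2*v + 20*u^2 - 87*u*v^2 - 36*u*v - 12*u - 54*v^2 - 56*v - 2) dv

Using F^*(f dg) = (f ∘ F) d(g ∘ F), substitute each coordinate x_i by F_i(u, v) in f_i, and replace dx_i by d F_i = (∂F_i/∂u) du + (∂F_i/∂v) dv.
  For the x component: f_1(F) = 6*u^2 - 8*u*v - 9*v^2 - 4*v - 2; d F_1 = (v) du + (u + 2) dv
  For the y component: f_2(F) = 7*u*v + 4*v + 8; d F_2 = (4*u - 2*v) du + (-2*u - 6*v) dv
  For the z component: f_3(F) = 8*u^2 - 8*u*v - 12*v^2 + 2; d F_3 = (3*v) du + (3*u + 1) dv
Combining and collecting du, dv coefficients:
  coeff of du: 58*u^2*v - 46*u*v^2 + 16*u*v + 32*u - 45*v^3 - 12*v^2 - 12*v
  coeff of dv: 30*u^3 - 46*u^2*v + 20*u^2 - 87*u*v^2 - 36*u*v - 12*u - 54*v^2 - 56*v - 2
F^* omega = (58*u^2*v - 46*u*v^2 + 16*u*v + 32*u - 45*v^3 - 12*v^2 - 12*v) du + (30*u^3 - 46*u^2*v + 20*u^2 - 87*u*v^2 - 36*u*v - 12*u - 54*v^2 - 56*v - 2) dv.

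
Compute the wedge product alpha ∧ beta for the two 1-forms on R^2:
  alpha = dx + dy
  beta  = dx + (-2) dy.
alpha ∧ beta = (-3) dx ∧ dy

Distribute the wedge, using dx_i ∧ dx_j = -dx_j ∧ dx_i and dx_i ∧ dx_i = 0. For each pair (i, j) with i < j, the coefficient of dx_i ∧ dx_j in alpha ∧ beta is (alpha_i * beta_j - alpha_j * beta_i). Collecting: alpha ∧ beta = (-3) dx ∧ dy.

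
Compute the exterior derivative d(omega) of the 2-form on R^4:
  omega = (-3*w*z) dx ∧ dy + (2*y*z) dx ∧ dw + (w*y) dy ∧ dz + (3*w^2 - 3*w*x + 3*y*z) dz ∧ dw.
d(omega) = (-3*w) dx ∧ dy ∧ dz + (-5*z) dx ∧ dy ∧ dw + (-3*w - 2*y) dx ∧ dz ∧ dw + (y + 3*z) dy ∧ dz ∧ dw

For a 2-form omega = sum_{i<j} g_{ij} dx_i ∧ dx_j, the exterior derivative is
  d(omega) = sum_{i<j} d(g_{ij}) ∧ dx_i ∧ dx_j = sum_{i<j, k} (∂g_{ij}/∂x_k) dx_k ∧ dx_i ∧ dx_j.
Expand each term, using dx_k ∧ dx_i ∧ dx_j = sgn(permutation) dx_{(a)} ∧ dx_{(b)} ∧ dx_{(c)} with (a < b < c) sorted:
  d(-3*w*z) includes (∂/∂z)(-3*w*z) dz = (-3*w) dz, which multiplied by dx ∧ dy gives (-3*w) dx ∧ dy ∧ dz
  d(-3*w*z) includes (∂/∂w)(-3*w*z) dw = (-3*z) dw, which multiplied by dx ∧ dy gives (-3*z) dx ∧ dy ∧ dw
  d(2*y*z) includes (∂/∂y)(2*y*z) dy = (2*z) dy, which multiplied by dx ∧ dw gives (-2*z) dx ∧ dy ∧ dw
  d(2*y*z) includes (∂/∂z)(2*y*z) dz = (2*y) dz, which multiplied by dx ∧ dw gives (-2*y) dx ∧ dz ∧ dw
  d(w*y) includes (∂/∂w)(w*y) dw = (y) dw, which multiplied by dy ∧ dz gives (y) dy ∧ dz ∧ dw
  d(3*w^2 - 3*w*x + 3*y*z) includes (∂/∂x)(3*w^2 - 3*w*x + 3*y*z) dx = (-3*w) dx, which multiplied by dz ∧ dw gives (-3*w) dx ∧ dz ∧ dw
  d(3*w^2 - 3*w*x + 3*y*z) includes (∂/∂y)(3*w^2 - 3*w*x + 3*y*z) dy = (3*z) dy, which multiplied by dz ∧ dw gives (3*z) dy ∧ dz ∧ dw
Collecting like 3-forms: d(omega) = (-3*w) dx ∧ dy ∧ dz + (-5*z) dx ∧ dy ∧ dw + (-3*w - 2*y) dx ∧ dz ∧ dw + (y + 3*z) dy ∧ dz ∧ dw.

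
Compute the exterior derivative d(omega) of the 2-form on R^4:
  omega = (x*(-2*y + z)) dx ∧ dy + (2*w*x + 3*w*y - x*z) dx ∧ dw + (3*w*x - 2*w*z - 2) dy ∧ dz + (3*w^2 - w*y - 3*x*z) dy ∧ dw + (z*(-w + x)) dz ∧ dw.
d(omega) = (3*w + x) dx ∧ dy ∧ dz + (-3*w - 3*z) dx ∧ dy ∧ dw + (x + z) dx ∧ dz ∧ dw + (6*x - 2*z) dy ∧ dz ∧ dw

For a 2-form omega = sum_{i<j} g_{ij} dx_i ∧ dx_j, the exterior derivative is
  d(omega) = sum_{i<j} d(g_{ij}) ∧ dx_i ∧ dx_j = sum_{i<j, k} (∂g_{ij}/∂x_k) dx_k ∧ dx_i ∧ dx_j.
Expand each term, using dx_k ∧ dx_i ∧ dx_j = sgn(permutation) dx_{(a)} ∧ dx_{(b)} ∧ dx_{(c)} with (a < b < c) sorted:
  d(x*(-2*y + z)) includes (∂/∂z)(x*(-2*y + z)) dz = (x) dz, which multiplied by dx ∧ dy gives (x) dx ∧ dy ∧ dz
  d(2*w*x + 3*w*y - x*z) includes (∂/∂y)(2*w*x + 3*w*y - x*z) dy = (3*w) dy, which multiplied by dx ∧ dw gives (-3*w) dx ∧ dy ∧ dw
  d(2*w*x + 3*w*y - x*z) includes (∂/∂z)(2*w*x + 3*w*y - x*z) dz = (-x) dz, which multiplied by dx ∧ dw gives (x) dx ∧ dz ∧ dw
  d(3*w*x - 2*w*z - 2) includes (∂/∂x)(3*w*x - 2*w*z - 2) dx = (3*w) dx, which multiplied by dy ∧ dz gives (3*w) dx ∧ dy ∧ dz
  d(3*w*x - 2*w*z - 2) includes (∂/∂w)(3*w*x - 2*w*z - 2) dw = (3*x - 2*z) dw, which multiplied by dy ∧ dz gives (3*x - 2*z) dy ∧ dz ∧ dw
  d(3*w^2 - w*y - 3*x*z) includes (∂/∂x)(3*w^2 - w*y - 3*x*z) dx = (-3*z) dx, which multiplied by dy ∧ dw gives (-3*z) dx ∧ dy ∧ dw
  d(3*w^2 - w*y - 3*x*z) includes (∂/∂z)(3*w^2 - w*y - 3*x*z) dz = (-3*x) dz, which multiplied by dy ∧ dw gives (3*x) dy ∧ dz ∧ dw
  d(z*(-w + x)) includes (∂/∂x)(z*(-w + x)) dx = (z) dx, which multiplied by dz ∧ dw gives (z) dx ∧ dz ∧ dw
Collecting like 3-forms: d(omega) = (3*w + x) dx ∧ dy ∧ dz + (-3*w - 3*z) dx ∧ dy ∧ dw + (x + z) dx ∧ dz ∧ dw + (6*x - 2*z) dy ∧ dz ∧ dw.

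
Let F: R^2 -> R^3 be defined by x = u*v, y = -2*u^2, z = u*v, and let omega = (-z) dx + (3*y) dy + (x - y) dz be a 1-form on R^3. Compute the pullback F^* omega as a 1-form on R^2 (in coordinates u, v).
F^* omega = (2*u^2*(12*u + v)) du + (2*u^3) dv

Using F^*(f dg) = (f ∘ F) d(g ∘ F), substitute each coordinate x_i by F_i(u, v) in f_i, and replace dx_i by d F_i = (∂F_i/∂u) du + (∂F_i/∂v) dv.
  For the x component: f_1(F) = -u*v; d F_1 = (v) du + (u) dv
  For the y component: f_2(F) = -6*u^2; d F_2 = (-4*u) du + (0) dv
  For the z component: f_3(F) = u*(2*u + v); d F_3 = (v) du + (u) dv
Combining and collecting du, dv coefficients:
  coeff of du: 2*u^2*(12*u + v)
  coeff of dv: 2*u^3
F^* omega = (2*u^2*(12*u + v)) du + (2*u^3) dv.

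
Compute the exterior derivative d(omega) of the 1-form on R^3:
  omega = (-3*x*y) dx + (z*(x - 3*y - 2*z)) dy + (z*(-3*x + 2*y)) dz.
d(omega) = (3*x + z) dx ∧ dy + (-3*z) dx ∧ dz + (-x + 3*y + 6*z) dy ∧ dz

For a 1-form omega = sum_i f_i dx_i, the exterior derivative is
  d(omega) = sum_{i < j} (∂f_j/∂x_i - ∂f_i/∂x_j) dx_i ∧ dx_j.
  coefficient of dx ∧ dy: ∂f_2/∂x - ∂f_1/∂y = ∂(z*(x - 3*y - 2*z))/∂x - ∂(-3*x*y)/∂y = 3*x + z
  coefficient of dx ∧ dz: ∂f_3/∂x - ∂f_1/∂z = ∂(z*(-3*x + 2*y))/∂x - ∂(-3*x*y)/∂z = -3*z
  coefficient of dy ∧ dz: ∂f_3/∂y - ∂f_2/∂z = ∂(z*(-3*x + 2*y))/∂y - ∂(z*(x - 3*y - 2*z))/∂z = -x + 3*y + 6*z
Assembling: d(omega) = (3*x + z) dx ∧ dy + (-3*z) dx ∧ dz + (-x + 3*y + 6*z) dy ∧ dz.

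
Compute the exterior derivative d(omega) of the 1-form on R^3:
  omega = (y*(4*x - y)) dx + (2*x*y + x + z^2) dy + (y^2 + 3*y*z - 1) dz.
d(omega) = (-4*x + 4*y + 1) dx ∧ dy + (2*y + z) dy ∧ dz

For a 1-form omega = sum_i f_i dx_i, the exterior derivative is
  d(omega) = sum_{i < j} (∂f_j/∂x_i - ∂f_i/∂x_j) dx_i ∧ dx_j.
  coefficient of dx ∧ dy: ∂f_2/∂x - ∂f_1/∂y = ∂(2*x*y + x + z^2)/∂x - ∂(y*(4*x - y))/∂y = -4*x + 4*y + 1
  coefficient of dy ∧ dz: ∂f_3/∂y - ∂f_2/∂z = ∂(y^2 + 3*y*z - 1)/∂y - ∂(2*x*y + x + z^2)/∂z = 2*y + z
Assembling: d(omega) = (-4*x + 4*y + 1) dx ∧ dy + (2*y + z) dy ∧ dz.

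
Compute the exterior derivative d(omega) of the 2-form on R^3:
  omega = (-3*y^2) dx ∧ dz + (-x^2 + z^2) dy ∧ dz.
d(omega) = (-2*x + 6*y) dx ∧ dy ∧ dz

For a 2-form omega = sum_{i<j} g_{ij} dx_i ∧ dx_j, the exterior derivative is
  d(omega) = sum_{i<j} d(g_{ij}) ∧ dx_i ∧ dx_j = sum_{i<j, k} (∂g_{ij}/∂x_k) dx_k ∧ dx_i ∧ dx_j.
Expand each term, using dx_k ∧ dx_i ∧ dx_j = sgn(permutation) dx_{(a)} ∧ dx_{(b)} ∧ dx_{(c)} with (a < b < c) sorted:
  d(-3*y^2) includes (∂/∂y)(-3*y^2) dy = (-6*y) dy, which multiplied by dx ∧ dz gives (6*y) dx ∧ dy ∧ dz
  d(-x^2 + z^2) includes (∂/∂x)(-x^2 + z^2) dx = (-2*x) dx, which multiplied by dy ∧ dz gives (-2*x) dx ∧ dy ∧ dz
Collecting like 3-forms: d(omega) = (-2*x + 6*y) dx ∧ dy ∧ dz.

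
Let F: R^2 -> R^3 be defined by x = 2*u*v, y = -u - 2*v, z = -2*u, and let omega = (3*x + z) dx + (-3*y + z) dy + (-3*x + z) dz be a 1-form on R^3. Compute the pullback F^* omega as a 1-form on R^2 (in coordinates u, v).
F^* omega = (12*u*v^2 + 8*u*v + 3*u - 6*v) du + (12*u^2*v - 4*u^2 - 2*u - 12*v) dv

Using F^*(f dg) = (f ∘ F) d(g ∘ F), substitute each coordinate x_i by F_i(u, v) in f_i, and replace dx_i by d F_i = (∂F_i/∂u) du + (∂F_i/∂v) dv.
  For the x component: f_1(F) = 2*u*(3*v - 1); d F_1 = (2*v) du + (2*u) dv
  For the y component: f_2(F) = u + 6*v; d F_2 = (-1) du + (-2) dv
  For the z component: f_3(F) = 2*u*(-3*v - 1); d F_3 = (-2) du + (0) dv
Combining and collecting du, dv coefficients:
  coeff of du: 12*u*v^2 + 8*u*v + 3*u - 6*v
  coeff of dv: 12*u^2*v - 4*u^2 - 2*u - 12*v
F^* omega = (12*u*v^2 + 8*u*v + 3*u - 6*v) du + (12*u^2*v - 4*u^2 - 2*u - 12*v) dv.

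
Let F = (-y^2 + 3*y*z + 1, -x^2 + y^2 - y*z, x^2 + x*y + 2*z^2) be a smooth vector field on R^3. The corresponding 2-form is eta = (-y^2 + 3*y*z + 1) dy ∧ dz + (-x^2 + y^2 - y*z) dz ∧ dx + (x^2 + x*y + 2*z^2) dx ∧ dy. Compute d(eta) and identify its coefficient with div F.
d(eta) = (2*y + 3*z) dx ∧ dy ∧ dz; div F = 2*y + 3*z

For a 2-form in R^3 of the form above, applying d gives a 3-form with coefficient ∂P/∂x + ∂Q/∂y + ∂R/∂z:
  ∂P/∂x = 0
  ∂Q/∂y = 2*y - z
  ∂R/∂z = 4*z
Sum = 2*y + 3*z, which is exactly div F.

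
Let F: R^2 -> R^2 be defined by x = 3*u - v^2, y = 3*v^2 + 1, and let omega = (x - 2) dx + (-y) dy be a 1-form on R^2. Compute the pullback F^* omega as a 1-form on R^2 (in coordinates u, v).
F^* omega = (9*u - 3*v^2 - 6) du + (2*v*(-3*u - 8*v^2 - 1)) dv

Using F^*(f dg) = (f ∘ F) d(g ∘ F), substitute each coordinate x_i by F_i(u, v) in f_i, and replace dx_i by d F_i = (∂F_i/∂u) du + (∂F_i/∂v) dv.
  For the x component: f_1(F) = 3*u - v^2 - 2; d F_1 = (3) du + (-2*v) dv
  For the y component: f_2(F) = -3*v^2 - 1; d F_2 = (0) du + (6*v) dv
Combining and collecting du, dv coefficients:
  coeff of du: 9*u - 3*v^2 - 6
  coeff of dv: 2*v*(-3*u - 8*v^2 - 1)
F^* omega = (9*u - 3*v^2 - 6) du + (2*v*(-3*u - 8*v^2 - 1)) dv.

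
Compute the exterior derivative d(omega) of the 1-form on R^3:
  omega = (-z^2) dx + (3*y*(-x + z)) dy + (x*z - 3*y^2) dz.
d(omega) = (-3*y) dx ∧ dy + (3*z) dx ∧ dz + (-9*y) dy ∧ dz

For a 1-form omega = sum_i f_i dx_i, the exterior derivative is
  d(omega) = sum_{i < j} (∂f_j/∂x_i - ∂f_i/∂x_j) dx_i ∧ dx_j.
  coefficient of dx ∧ dy: ∂f_2/∂x - ∂f_1/∂y = ∂(3*y*(-x + z))/∂x - ∂(-z^2)/∂y = -3*y
  coefficient of dx ∧ dz: ∂f_3/∂x - ∂f_1/∂z = ∂(x*z - 3*y^2)/∂x - ∂(-z^2)/∂z = 3*z
  coefficient of dy ∧ dz: ∂f_3/∂y - ∂f_2/∂z = ∂(x*z - 3*y^2)/∂y - ∂(3*y*(-x + z))/∂z = -9*y
Assembling: d(omega) = (-3*y) dx ∧ dy + (3*z) dx ∧ dz + (-9*y) dy ∧ dz.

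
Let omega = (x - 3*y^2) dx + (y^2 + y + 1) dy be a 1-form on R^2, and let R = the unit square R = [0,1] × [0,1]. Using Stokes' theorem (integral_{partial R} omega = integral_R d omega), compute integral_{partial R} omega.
integral_(partial R) omega = 3

Stokes: integral_partial_R omega = integral_R d omega with d omega = (∂Q/∂x - ∂P/∂y) dx ∧ dy.
  ∂Q/∂x = 0
  ∂P/∂y = -6*y
  integrand = ∂Q/∂x - ∂P/∂y = 6*y.
Integrating over R: integral_0^1 integral_0^1 (6*y) dx dy = 3.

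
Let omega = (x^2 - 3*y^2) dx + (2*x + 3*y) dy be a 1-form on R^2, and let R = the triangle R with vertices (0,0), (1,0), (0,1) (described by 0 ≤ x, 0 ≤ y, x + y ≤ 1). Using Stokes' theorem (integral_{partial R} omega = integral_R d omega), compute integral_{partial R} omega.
integral_(partial R) omega = 2

Stokes: integral_partial_R omega = integral_R d omega with d omega = (∂Q/∂x - ∂P/∂y) dx ∧ dy.
  ∂Q/∂x = 2
  ∂P/∂y = -6*y
  integrand = ∂Q/∂x - ∂P/∂y = 6*y + 2.
Integrating over R: integral_0^1 integral_0^{1-x} (6*y + 2) dy dx = 2.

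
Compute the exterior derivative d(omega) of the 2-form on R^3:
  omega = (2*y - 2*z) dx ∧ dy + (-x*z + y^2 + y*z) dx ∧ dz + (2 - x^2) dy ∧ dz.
d(omega) = (-2*x - 2*y - z - 2) dx ∧ dy ∧ dz

For a 2-form omega = sum_{i<j} g_{ij} dx_i ∧ dx_j, the exterior derivative is
  d(omega) = sum_{i<j} d(g_{ij}) ∧ dx_i ∧ dx_j = sum_{i<j, k} (∂g_{ij}/∂x_k) dx_k ∧ dx_i ∧ dx_j.
Expand each term, using dx_k ∧ dx_i ∧ dx_j = sgn(permutation) dx_{(a)} ∧ dx_{(b)} ∧ dx_{(c)} with (a < b < c) sorted:
  d(2*y - 2*z) includes (∂/∂z)(2*y - 2*z) dz = (-2) dz, which multiplied by dx ∧ dy gives (-2) dx ∧ dy ∧ dz
  d(-x*z + y^2 + y*z) includes (∂/∂y)(-x*z + y^2 + y*z) dy = (2*y + z) dy, which multiplied by dx ∧ dz gives (-2*y - z) dx ∧ dy ∧ dz
  d(2 - x^2) includes (∂/∂x)(2 - x^2) dx = (-2*x) dx, which multiplied by dy ∧ dz gives (-2*x) dx ∧ dy ∧ dz
Collecting like 3-forms: d(omega) = (-2*x - 2*y - z - 2) dx ∧ dy ∧ dz.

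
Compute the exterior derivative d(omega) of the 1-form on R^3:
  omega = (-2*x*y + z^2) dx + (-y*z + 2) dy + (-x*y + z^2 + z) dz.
d(omega) = (2*x) dx ∧ dy + (-y - 2*z) dx ∧ dz + (-x + y) dy ∧ dz

For a 1-form omega = sum_i f_i dx_i, the exterior derivative is
  d(omega) = sum_{i < j} (∂f_j/∂x_i - ∂f_i/∂x_j) dx_i ∧ dx_j.
  coefficient of dx ∧ dy: ∂f_2/∂x - ∂f_1/∂y = ∂(-y*z + 2)/∂x - ∂(-2*x*y + z^2)/∂y = 2*x
  coefficient of dx ∧ dz: ∂f_3/∂x - ∂f_1/∂z = ∂(-x*y + z^2 + z)/∂x - ∂(-2*x*y + z^2)/∂z = -y - 2*z
  coefficient of dy ∧ dz: ∂f_3/∂y - ∂f_2/∂z = ∂(-x*y + z^2 + z)/∂y - ∂(-y*z + 2)/∂z = -x + y
Assembling: d(omega) = (2*x) dx ∧ dy + (-y - 2*z) dx ∧ dz + (-x + y) dy ∧ dz.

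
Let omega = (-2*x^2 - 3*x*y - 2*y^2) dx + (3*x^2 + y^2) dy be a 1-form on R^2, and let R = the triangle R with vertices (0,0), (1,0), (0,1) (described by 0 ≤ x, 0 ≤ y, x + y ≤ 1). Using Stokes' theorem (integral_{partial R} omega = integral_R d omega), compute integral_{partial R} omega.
integral_(partial R) omega = 13/6

Stokes: integral_partial_R omega = integral_R d omega with d omega = (∂Q/∂x - ∂P/∂y) dx ∧ dy.
  ∂Q/∂x = 6*x
  ∂P/∂y = -3*x - 4*y
  integrand = ∂Q/∂x - ∂P/∂y = 9*x + 4*y.
Integrating over R: integral_0^1 integral_0^{1-x} (9*x + 4*y) dy dx = 13/6.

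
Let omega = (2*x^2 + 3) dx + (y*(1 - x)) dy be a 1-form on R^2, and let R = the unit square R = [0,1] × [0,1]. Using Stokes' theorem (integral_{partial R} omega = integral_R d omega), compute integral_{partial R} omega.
integral_(partial R) omega = -1/2

Stokes: integral_partial_R omega = integral_R d omega with d omega = (∂Q/∂x - ∂P/∂y) dx ∧ dy.
  ∂Q/∂x = -y
  ∂P/∂y = 0
  integrand = ∂Q/∂x - ∂P/∂y = -y.
Integrating over R: integral_0^1 integral_0^1 (-y) dx dy = -1/2.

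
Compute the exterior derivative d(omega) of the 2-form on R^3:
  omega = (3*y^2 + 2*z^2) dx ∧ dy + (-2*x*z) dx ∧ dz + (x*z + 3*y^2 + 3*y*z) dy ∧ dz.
d(omega) = (5*z) dx ∧ dy ∧ dz

For a 2-form omega = sum_{i<j} g_{ij} dx_i ∧ dx_j, the exterior derivative is
  d(omega) = sum_{i<j} d(g_{ij}) ∧ dx_i ∧ dx_j = sum_{i<j, k} (∂g_{ij}/∂x_k) dx_k ∧ dx_i ∧ dx_j.
Expand each term, using dx_k ∧ dx_i ∧ dx_j = sgn(permutation) dx_{(a)} ∧ dx_{(b)} ∧ dx_{(c)} with (a < b < c) sorted:
  d(3*y^2 + 2*z^2) includes (∂/∂z)(3*y^2 + 2*z^2) dz = (4*z) dz, which multiplied by dx ∧ dy gives (4*z) dx ∧ dy ∧ dz
  d(x*z + 3*y^2 + 3*y*z) includes (∂/∂x)(x*z + 3*y^2 + 3*y*z) dx = (z) dx, which multiplied by dy ∧ dz gives (z) dx ∧ dy ∧ dz
Collecting like 3-forms: d(omega) = (5*z) dx ∧ dy ∧ dz.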